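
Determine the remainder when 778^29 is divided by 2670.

28

778^1 ≡ 778 (mod 2670)
778^2 ≡ 778^2 = 605284 ≡ 1864 (mod 2670)
778^4 ≡ 1864^2 = 3474496 ≡ 826 (mod 2670)
778^8 ≡ 826^2 = 682276 ≡ 1426 (mod 2670)
778^16 ≡ 1426^2 = 2033476 ≡ 1606 (mod 2670)
778^29 = 778^16 * 778^8 * 778^4 * 778^1 ≡ 1606 * 1426 * 826 * 778 (mod 2670).
Accumulate the product:
1606 * 1426 = 2290156 ≡ 1966
1966 * 826 = 1623916 ≡ 556
556 * 778 = 432568 ≡ 28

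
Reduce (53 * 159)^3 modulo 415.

53 * 159 = 8427 ≡ 127 (mod 415)
(127)^3 ≡ 358 (mod 415)

358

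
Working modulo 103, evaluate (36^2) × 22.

84

(36)^2 ≡ 60 (mod 103)
60 × 22 = 1320 ≡ 84 (mod 103)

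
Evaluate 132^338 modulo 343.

132^1 ≡ 132 (mod 343)
132^2 ≡ 132^2 = 17424 ≡ 274 (mod 343)
132^4 ≡ 274^2 = 75076 ≡ 302 (mod 343)
132^8 ≡ 302^2 = 91204 ≡ 309 (mod 343)
132^16 ≡ 309^2 = 95481 ≡ 127 (mod 343)
132^32 ≡ 127^2 = 16129 ≡ 8 (mod 343)
132^64 ≡ 8^2 = 64 (mod 343)
132^128 ≡ 64^2 = 4096 ≡ 323 (mod 343)
132^256 ≡ 323^2 = 104329 ≡ 57 (mod 343)
132^338 = 132^256 × 132^64 × 132^16 × 132^2 ≡ 57 × 64 × 127 × 274 (mod 343).
Accumulate the product:
57 × 64 = 3648 ≡ 218
218 × 127 = 27686 ≡ 246
246 × 274 = 67404 ≡ 176

176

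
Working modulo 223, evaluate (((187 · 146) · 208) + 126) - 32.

215

187 · 146 = 27302 ≡ 96 (mod 223)
96 · 208 = 19968 ≡ 121 (mod 223)
121 + 126 = 247 ≡ 24 (mod 223)
24 - 32 = -8 ≡ 215 (mod 223)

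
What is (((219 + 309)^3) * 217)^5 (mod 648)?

0

219 + 309 = 528
(528)^3 ≡ 216 (mod 648)
216 * 217 = 46872 ≡ 216 (mod 648)
(216)^5 ≡ 0 (mod 648)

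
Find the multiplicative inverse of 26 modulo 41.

30

Run the extended Euclidean algorithm:
41 = 1*26 + 15
26 = 1*15 + 11
15 = 1*11 + 4
11 = 2*4 + 3
4 = 1*3 + 1
3 = 3*1 + 0
gcd(26, 41) = 1, so the inverse exists.
Bézout: 1 = 7*41 − 11*26.
So 26⁻¹ ≡ −11 ≡ 30 (mod 41).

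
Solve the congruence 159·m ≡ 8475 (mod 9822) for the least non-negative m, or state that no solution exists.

gcd(159, 9822) = 3, and 3 | 8475, so solutions exist.
Divide through by 3: 53·m mod 3274 = 2825.
53⁻¹ ≡ 1915 (mod 3274).
m ≡ 1915·2825 ≡ 1227 (mod 3274).
The smallest non-negative solution is m = 1227.

1227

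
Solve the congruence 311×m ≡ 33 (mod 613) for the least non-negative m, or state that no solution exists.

gcd(311, 613) = 1, so a unique solution mod 613 exists.
311⁻¹ ≡ 477 (mod 613).
m ≡ 477×33 ≡ 416 (mod 613).

416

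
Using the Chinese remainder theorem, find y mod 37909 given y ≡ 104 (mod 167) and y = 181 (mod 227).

167⁻¹ mod 227: 167·87 ≡ 1 (mod 227), so 167⁻¹ ≡ 87.
y = 104 + 167·((181 − 104)·87 mod 227) = 104 + 167·116 = 19476.

19476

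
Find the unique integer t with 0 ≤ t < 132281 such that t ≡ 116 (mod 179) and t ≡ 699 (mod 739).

179⁻¹ mod 739: 179·289 ≡ 1 (mod 739), so 179⁻¹ ≡ 289.
t = 116 + 179·((699 − 116)·289 mod 739) = 116 + 179·734 = 131502.

131502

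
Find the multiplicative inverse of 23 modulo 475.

62

475 = 20·23 + 15
23 = 1·15 + 8
15 = 1·8 + 7
8 = 1·7 + 1
7 = 7·1 + 0
gcd(23, 475) = 1, so the inverse exists.
Bézout: 1 = −3·475 + 62·23.
So 23⁻¹ ≡ 62 (mod 475).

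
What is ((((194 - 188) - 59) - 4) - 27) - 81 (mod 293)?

128

194 - 188 = 6
6 - 59 = -53 ≡ 240 (mod 293)
240 - 4 = 236
236 - 27 = 209
209 - 81 = 128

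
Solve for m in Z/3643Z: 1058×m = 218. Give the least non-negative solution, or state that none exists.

gcd(1058, 3643) = 1, so a unique solution mod 3643 exists.
1058⁻¹ ≡ 334 (mod 3643).
m ≡ 334×218 ≡ 3595 (mod 3643).

3595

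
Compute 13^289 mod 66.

13^1 ≡ 13 (mod 66)
13^2 ≡ 13^2 = 169 ≡ 37 (mod 66)
13^4 ≡ 37^2 = 1369 ≡ 49 (mod 66)
13^8 ≡ 49^2 = 2401 ≡ 25 (mod 66)
13^16 ≡ 25^2 = 625 ≡ 31 (mod 66)
13^32 ≡ 31^2 = 961 ≡ 37 (mod 66)
13^64 ≡ 37^2 = 1369 ≡ 49 (mod 66)
13^128 ≡ 49^2 = 2401 ≡ 25 (mod 66)
13^256 ≡ 25^2 = 625 ≡ 31 (mod 66)
13^289 = 13^256 · 13^32 · 13^1 ≡ 31 · 37 · 13 (mod 66).
Accumulate the product:
31 · 37 = 1147 ≡ 25
25 · 13 = 325 ≡ 61

61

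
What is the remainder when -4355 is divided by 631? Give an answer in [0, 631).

62

-4355 = -7*631 + 62, so -4355 ≡ 62 (mod 631).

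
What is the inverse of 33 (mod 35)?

17

Run the extended Euclidean algorithm:
35 = 1*33 + 2
33 = 16*2 + 1
2 = 2*1 + 0
gcd(33, 35) = 1, so the inverse exists.
Bézout: 1 = −16*35 + 17*33.
So 33⁻¹ ≡ 17 (mod 35).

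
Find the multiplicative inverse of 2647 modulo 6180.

1123

6180 = 2*2647 + 886
2647 = 2*886 + 875
886 = 1*875 + 11
875 = 79*11 + 6
11 = 1*6 + 5
6 = 1*5 + 1
5 = 5*1 + 0
gcd(2647, 6180) = 1, so the inverse exists.
Back-substitute for 1:
1 = 1*6 − 1*5
  = −1*11 + 2*6
  = 2*875 − 159*11
  = −159*886 + 161*875
  = 161*2647 − 481*886
  = −481*6180 + 1123*2647
So 2647⁻¹ ≡ 1123 (mod 6180).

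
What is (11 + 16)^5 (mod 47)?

42

11 + 16 = 27
(27)^5 ≡ 42 (mod 47)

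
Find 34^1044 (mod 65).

1044 in binary is 10000010100, i.e. 1044 = 1024 + 16 + 4.
34^1 ≡ 34 (mod 65)
34^2 ≡ 34^2 = 1156 ≡ 51 (mod 65)
34^4 ≡ 51^2 = 2601 ≡ 1 (mod 65)
34^8 ≡ 1^2 = 1 (mod 65)
34^16 ≡ 1^2 = 1 (mod 65)
34^32 ≡ 1^2 = 1 (mod 65)
34^64 ≡ 1^2 = 1 (mod 65)
34^128 ≡ 1^2 = 1 (mod 65)
34^256 ≡ 1^2 = 1 (mod 65)
34^512 ≡ 1^2 = 1 (mod 65)
34^1024 ≡ 1^2 = 1 (mod 65)
34^1044 = 34^1024 × 34^16 × 34^4 ≡ 1 × 1 × 1 (mod 65).
Accumulate the product:
1 × 1 = 1
1 × 1 = 1

1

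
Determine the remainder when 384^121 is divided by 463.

430

121 in binary is 1111001, i.e. 121 = 64 + 32 + 16 + 8 + 1.
384^1 ≡ 384 (mod 463)
384^2 ≡ 384^2 = 147456 ≡ 222 (mod 463)
384^4 ≡ 222^2 = 49284 ≡ 206 (mod 463)
384^8 ≡ 206^2 = 42436 ≡ 303 (mod 463)
384^16 ≡ 303^2 = 91809 ≡ 135 (mod 463)
384^32 ≡ 135^2 = 18225 ≡ 168 (mod 463)
384^64 ≡ 168^2 = 28224 ≡ 444 (mod 463)
384^121 = 384^64 × 384^32 × 384^16 × 384^8 × 384^1 ≡ 444 × 168 × 135 × 303 × 384 (mod 463).
Accumulate the product:
444 × 168 = 74592 ≡ 49
49 × 135 = 6615 ≡ 133
133 × 303 = 40299 ≡ 18
18 × 384 = 6912 ≡ 430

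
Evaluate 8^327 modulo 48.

Compute successive squares:
8^1 ≡ 8 (mod 48)
8^2 ≡ 8^2 = 64 ≡ 16 (mod 48)
8^4 ≡ 16^2 = 256 ≡ 16 (mod 48)
8^8 ≡ 16^2 = 256 ≡ 16 (mod 48)
8^16 ≡ 16^2 = 256 ≡ 16 (mod 48)
8^32 ≡ 16^2 = 256 ≡ 16 (mod 48)
8^64 ≡ 16^2 = 256 ≡ 16 (mod 48)
8^128 ≡ 16^2 = 256 ≡ 16 (mod 48)
8^256 ≡ 16^2 = 256 ≡ 16 (mod 48)
8^327 = 8^256 × 8^64 × 8^4 × 8^2 × 8^1 ≡ 16 × 16 × 16 × 16 × 8 (mod 48).
Accumulate the product:
16 × 16 = 256 ≡ 16
16 × 16 = 256 ≡ 16
16 × 16 = 256 ≡ 16
16 × 8 = 128 ≡ 32

32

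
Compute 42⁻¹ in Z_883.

By the extended Euclidean algorithm:
883 = 21·42 + 1
42 = 42·1 + 0
gcd(42, 883) = 1, so the inverse exists.
Back-substitute for 1:
1 = 1·883 − 21·42
So 42⁻¹ ≡ −21 ≡ 862 (mod 883).

862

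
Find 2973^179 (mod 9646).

Using repeated squaring:
179 in binary is 10110011, i.e. 179 = 128 + 32 + 16 + 2 + 1.
2973^1 ≡ 2973 (mod 9646)
2973^2 ≡ 2973^2 = 8838729 ≡ 2993 (mod 9646)
2973^4 ≡ 2993^2 = 8958049 ≡ 6561 (mod 9646)
2973^8 ≡ 6561^2 = 43046721 ≡ 6269 (mod 9646)
2973^16 ≡ 6269^2 = 39300361 ≡ 2557 (mod 9646)
2973^32 ≡ 2557^2 = 6538249 ≡ 7907 (mod 9646)
2973^64 ≡ 7907^2 = 62520649 ≡ 4923 (mod 9646)
2973^128 ≡ 4923^2 = 24235929 ≡ 5177 (mod 9646)
2973^179 = 2973^128 · 2973^32 · 2973^16 · 2973^2 · 2973^1 ≡ 5177 · 7907 · 2557 · 2993 · 2973 (mod 9646).
Accumulate the product:
5177 · 7907 = 40934539 ≡ 6561
6561 · 2557 = 16776477 ≡ 2083
2083 · 2993 = 6234419 ≡ 3103
3103 · 2973 = 9225219 ≡ 3643

3643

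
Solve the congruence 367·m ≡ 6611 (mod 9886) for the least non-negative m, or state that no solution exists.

2173

gcd(367, 9886) = 1, so a unique solution mod 9886 exists.
367⁻¹ ≡ 431 (mod 9886).
m ≡ 431·6611 ≡ 2173 (mod 9886).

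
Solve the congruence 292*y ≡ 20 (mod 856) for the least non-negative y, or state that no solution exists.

gcd(292, 856) = 4, and 4 | 20, so solutions exist.
Divide through by 4: 73*y mod 214 = 5.
73⁻¹ ≡ 129 (mod 214).
y ≡ 129*5 ≡ 3 (mod 214).
The smallest non-negative solution is y = 3.

3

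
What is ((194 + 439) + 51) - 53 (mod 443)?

194 + 439 = 633 ≡ 190 (mod 443)
190 + 51 = 241
241 - 53 = 188

188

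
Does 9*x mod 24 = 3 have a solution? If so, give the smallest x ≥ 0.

3

gcd(9, 24) = 3, and 3 | 3, so solutions exist.
Divide through by 3: 3*x ≡ 1 (mod 8).
3⁻¹ ≡ 3 (mod 8).
x ≡ 3*1 ≡ 3 (mod 8).
The smallest non-negative solution is x = 3.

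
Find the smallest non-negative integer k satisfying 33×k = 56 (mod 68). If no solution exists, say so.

12

gcd(33, 68) = 1, so a unique solution mod 68 exists.
33⁻¹ ≡ 33 (mod 68).
k ≡ 33×56 ≡ 12 (mod 68).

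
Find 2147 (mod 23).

8

2147 = 93×23 + 8, so 2147 ≡ 8 (mod 23).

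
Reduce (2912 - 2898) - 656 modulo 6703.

2912 - 2898 = 14
14 - 656 = -642 ≡ 6061 (mod 6703)

6061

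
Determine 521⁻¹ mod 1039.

Apply the Euclidean algorithm and back-substitute:
1039 = 1*521 + 518
521 = 1*518 + 3
518 = 172*3 + 2
3 = 1*2 + 1
2 = 2*1 + 0
gcd(521, 1039) = 1, so the inverse exists.
Back-substitute for 1:
1 = 1*3 − 1*2
  = −1*518 + 173*3
  = 173*521 − 174*518
  = −174*1039 + 347*521
So 521⁻¹ ≡ 347 (mod 1039).

347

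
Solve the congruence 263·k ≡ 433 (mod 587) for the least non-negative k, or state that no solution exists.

236

gcd(263, 587) = 1, so a unique solution mod 587 exists.
263⁻¹ ≡ 433 (mod 587).
k ≡ 433·433 ≡ 236 (mod 587).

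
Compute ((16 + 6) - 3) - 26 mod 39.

16 + 6 = 22
22 - 3 = 19
19 - 26 = -7 ≡ 32 (mod 39)

32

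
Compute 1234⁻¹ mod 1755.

1755 = 1*1234 + 521
1234 = 2*521 + 192
521 = 2*192 + 137
192 = 1*137 + 55
137 = 2*55 + 27
55 = 2*27 + 1
27 = 27*1 + 0
gcd(1234, 1755) = 1, so the inverse exists.
Back-substitute for 1:
1 = 1*55 − 2*27
  = −2*137 + 5*55
  = 5*192 − 7*137
  = −7*521 + 19*192
  = 19*1234 − 45*521
  = −45*1755 + 64*1234
So 1234⁻¹ ≡ 64 (mod 1755).

64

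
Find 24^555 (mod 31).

30

By square-and-multiply:
24^1 ≡ 24 (mod 31)
24^2 ≡ 24^2 = 576 ≡ 18 (mod 31)
24^4 ≡ 18^2 = 324 ≡ 14 (mod 31)
24^8 ≡ 14^2 = 196 ≡ 10 (mod 31)
24^16 ≡ 10^2 = 100 ≡ 7 (mod 31)
24^32 ≡ 7^2 = 49 ≡ 18 (mod 31)
24^64 ≡ 18^2 = 324 ≡ 14 (mod 31)
24^128 ≡ 14^2 = 196 ≡ 10 (mod 31)
24^256 ≡ 10^2 = 100 ≡ 7 (mod 31)
24^512 ≡ 7^2 = 49 ≡ 18 (mod 31)
24^555 = 24^512 × 24^32 × 24^8 × 24^2 × 24^1 ≡ 18 × 18 × 10 × 18 × 24 (mod 31).
Accumulate the product:
18 × 18 = 324 ≡ 14
14 × 10 = 140 ≡ 16
16 × 18 = 288 ≡ 9
9 × 24 = 216 ≡ 30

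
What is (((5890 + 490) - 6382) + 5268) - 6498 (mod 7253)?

5890 + 490 = 6380
6380 - 6382 = -2 ≡ 7251 (mod 7253)
7251 + 5268 = 12519 ≡ 5266 (mod 7253)
5266 - 6498 = -1232 ≡ 6021 (mod 7253)

6021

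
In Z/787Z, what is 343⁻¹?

374

787 = 2*343 + 101
343 = 3*101 + 40
101 = 2*40 + 21
40 = 1*21 + 19
21 = 1*19 + 2
19 = 9*2 + 1
2 = 2*1 + 0
gcd(343, 787) = 1, so the inverse exists.
Bézout: 1 = −163*787 + 374*343.
So 343⁻¹ ≡ 374 (mod 787).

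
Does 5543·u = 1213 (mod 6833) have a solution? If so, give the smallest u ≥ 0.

gcd(5543, 6833) = 1, so a unique solution mod 6833 exists.
5543⁻¹ ≡ 3586 (mod 6833).
u ≡ 3586·1213 ≡ 4030 (mod 6833).

4030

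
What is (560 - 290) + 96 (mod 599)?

366

560 - 290 = 270
270 + 96 = 366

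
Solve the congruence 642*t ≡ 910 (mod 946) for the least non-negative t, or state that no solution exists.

442

gcd(642, 946) = 2, and 2 | 910, so solutions exist.
Divide through by 2: 321*t mod 473 = 455.
321⁻¹ ≡ 28 (mod 473).
t ≡ 28*455 ≡ 442 (mod 473).
The smallest non-negative solution is t = 442.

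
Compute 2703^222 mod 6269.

By square-and-multiply:
222 in binary is 11011110, i.e. 222 = 128 + 64 + 16 + 8 + 4 + 2.
2703^1 ≡ 2703 (mod 6269)
2703^2 ≡ 2703^2 = 7306209 ≡ 2824 (mod 6269)
2703^4 ≡ 2824^2 = 7974976 ≡ 808 (mod 6269)
2703^8 ≡ 808^2 = 652864 ≡ 888 (mod 6269)
2703^16 ≡ 888^2 = 788544 ≡ 4919 (mod 6269)
2703^32 ≡ 4919^2 = 24196561 ≡ 4490 (mod 6269)
2703^64 ≡ 4490^2 = 20160100 ≡ 5265 (mod 6269)
2703^128 ≡ 5265^2 = 27720225 ≡ 4976 (mod 6269)
2703^222 = 2703^128 * 2703^64 * 2703^16 * 2703^8 * 2703^4 * 2703^2 ≡ 4976 * 5265 * 4919 * 888 * 808 * 2824 (mod 6269).
Accumulate the product:
4976 * 5265 = 26198640 ≡ 489
489 * 4919 = 2405391 ≡ 4364
4364 * 888 = 3875232 ≡ 990
990 * 808 = 799920 ≡ 3757
3757 * 2824 = 10609768 ≡ 2620

2620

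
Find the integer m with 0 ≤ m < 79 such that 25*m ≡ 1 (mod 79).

79 = 3·25 + 4
25 = 6·4 + 1
4 = 4·1 + 0
gcd(25, 79) = 1, so the inverse exists.
Bézout: 1 = −6·79 + 19·25.
So 25⁻¹ ≡ 19 (mod 79).

19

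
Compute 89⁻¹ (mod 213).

146

Run the extended Euclidean algorithm:
213 = 2×89 + 35
89 = 2×35 + 19
35 = 1×19 + 16
19 = 1×16 + 3
16 = 5×3 + 1
3 = 3×1 + 0
gcd(89, 213) = 1, so the inverse exists.
Bézout: 1 = 28×213 − 67×89.
So 89⁻¹ ≡ −67 ≡ 146 (mod 213).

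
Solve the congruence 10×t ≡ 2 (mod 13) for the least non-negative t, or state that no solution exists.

gcd(10, 13) = 1, so a unique solution mod 13 exists.
10⁻¹ ≡ 4 (mod 13).
t ≡ 4×2 ≡ 8 (mod 13).

8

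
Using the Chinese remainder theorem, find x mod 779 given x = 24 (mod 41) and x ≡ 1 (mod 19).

41⁻¹ mod 19: 41·13 ≡ 1 (mod 19), so 41⁻¹ ≡ 13.
x = 24 + 41·((1 − 24)·13 mod 19) = 24 + 41·5 = 229.

229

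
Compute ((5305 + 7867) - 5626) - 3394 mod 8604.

4152

5305 + 7867 = 13172 ≡ 4568 (mod 8604)
4568 - 5626 = -1058 ≡ 7546 (mod 8604)
7546 - 3394 = 4152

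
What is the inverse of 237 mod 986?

Run the extended Euclidean algorithm:
986 = 4×237 + 38
237 = 6×38 + 9
38 = 4×9 + 2
9 = 4×2 + 1
2 = 2×1 + 0
gcd(237, 986) = 1, so the inverse exists.
Back-substitute for 1:
1 = 1×9 − 4×2
  = −4×38 + 17×9
  = 17×237 − 106×38
  = −106×986 + 441×237
So 237⁻¹ ≡ 441 (mod 986).

441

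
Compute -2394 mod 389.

-2394 = -7*389 + 329, so -2394 ≡ 329 (mod 389).

329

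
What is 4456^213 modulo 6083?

3543

213 in binary is 11010101, i.e. 213 = 128 + 64 + 16 + 4 + 1.
4456^1 ≡ 4456 (mod 6083)
4456^2 ≡ 4456^2 = 19855936 ≡ 1024 (mod 6083)
4456^4 ≡ 1024^2 = 1048576 ≡ 2300 (mod 6083)
4456^8 ≡ 2300^2 = 5290000 ≡ 3873 (mod 6083)
4456^16 ≡ 3873^2 = 15000129 ≡ 5534 (mod 6083)
4456^32 ≡ 5534^2 = 30625156 ≡ 3334 (mod 6083)
4456^64 ≡ 3334^2 = 11115556 ≡ 1915 (mod 6083)
4456^128 ≡ 1915^2 = 3667225 ≡ 5259 (mod 6083)
4456^213 = 4456^128 · 4456^64 · 4456^16 · 4456^4 · 4456^1 ≡ 5259 · 1915 · 5534 · 2300 · 4456 (mod 6083).
Accumulate the product:
5259 · 1915 = 10070985 ≡ 3620
3620 · 5534 = 20033080 ≡ 1761
1761 · 2300 = 4050300 ≡ 5105
5105 · 4456 = 22747880 ≡ 3543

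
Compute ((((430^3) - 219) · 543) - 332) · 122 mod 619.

(430)^3 ≡ 164 (mod 619)
164 - 219 = -55 ≡ 564 (mod 619)
564 · 543 = 306252 ≡ 466 (mod 619)
466 - 332 = 134
134 · 122 = 16348 ≡ 254 (mod 619)

254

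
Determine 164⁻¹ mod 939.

Run the extended Euclidean algorithm:
939 = 5*164 + 119
164 = 1*119 + 45
119 = 2*45 + 29
45 = 1*29 + 16
29 = 1*16 + 13
16 = 1*13 + 3
13 = 4*3 + 1
3 = 3*1 + 0
gcd(164, 939) = 1, so the inverse exists.
Bézout: 1 = 51*939 − 292*164.
So 164⁻¹ ≡ −292 ≡ 647 (mod 939).

647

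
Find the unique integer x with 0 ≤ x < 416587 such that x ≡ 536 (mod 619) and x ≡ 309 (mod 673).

619⁻¹ mod 673: 619·162 ≡ 1 (mod 673), so 619⁻¹ ≡ 162.
x = 536 + 619·((309 − 536)·162 mod 673) = 536 + 619·241 = 149715.

149715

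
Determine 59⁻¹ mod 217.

By the extended Euclidean algorithm:
217 = 3×59 + 40
59 = 1×40 + 19
40 = 2×19 + 2
19 = 9×2 + 1
2 = 2×1 + 0
gcd(59, 217) = 1, so the inverse exists.
Back-substitute for 1:
1 = 1×19 − 9×2
  = −9×40 + 19×19
  = 19×59 − 28×40
  = −28×217 + 103×59
So 59⁻¹ ≡ 103 (mod 217).

103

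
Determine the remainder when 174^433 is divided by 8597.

1022

174^1 ≡ 174 (mod 8597)
174^2 ≡ 174^2 = 30276 ≡ 4485 (mod 8597)
174^4 ≡ 4485^2 = 20115225 ≡ 6842 (mod 8597)
174^8 ≡ 6842^2 = 46812964 ≡ 2299 (mod 8597)
174^16 ≡ 2299^2 = 5285401 ≡ 6843 (mod 8597)
174^32 ≡ 6843^2 = 46826649 ≡ 7387 (mod 8597)
174^64 ≡ 7387^2 = 54567769 ≡ 2610 (mod 8597)
174^128 ≡ 2610^2 = 6812100 ≡ 3276 (mod 8597)
174^256 ≡ 3276^2 = 10732176 ≡ 3120 (mod 8597)
174^433 = 174^256 * 174^128 * 174^32 * 174^16 * 174^1 ≡ 3120 * 3276 * 7387 * 6843 * 174 (mod 8597).
Accumulate the product:
3120 * 3276 = 10221120 ≡ 7884
7884 * 7387 = 58239108 ≡ 3030
3030 * 6843 = 20734290 ≡ 6923
6923 * 174 = 1204602 ≡ 1022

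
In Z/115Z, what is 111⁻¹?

86

115 = 1·111 + 4
111 = 27·4 + 3
4 = 1·3 + 1
3 = 3·1 + 0
gcd(111, 115) = 1, so the inverse exists.
Back-substitute for 1:
1 = 1·4 − 1·3
  = −1·111 + 28·4
  = 28·115 − 29·111
So 111⁻¹ ≡ −29 ≡ 86 (mod 115).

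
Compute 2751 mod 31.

23

2751 = 88×31 + 23, so 2751 ≡ 23 (mod 31).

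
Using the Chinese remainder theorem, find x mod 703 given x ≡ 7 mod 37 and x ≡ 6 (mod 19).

37⁻¹ mod 19: 37·18 ≡ 1 (mod 19), so 37⁻¹ ≡ 18.
x = 7 + 37·((6 − 7)·18 mod 19) = 7 + 37·1 = 44.
Check: 44 mod 37 = 7, 44 mod 19 = 6. ✓

44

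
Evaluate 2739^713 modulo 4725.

3294

713 in binary is 1011001001, i.e. 713 = 512 + 128 + 64 + 8 + 1.
2739^1 ≡ 2739 (mod 4725)
2739^2 ≡ 2739^2 = 7502121 ≡ 3546 (mod 4725)
2739^4 ≡ 3546^2 = 12574116 ≡ 891 (mod 4725)
2739^8 ≡ 891^2 = 793881 ≡ 81 (mod 4725)
2739^16 ≡ 81^2 = 6561 ≡ 1836 (mod 4725)
2739^32 ≡ 1836^2 = 3370896 ≡ 1971 (mod 4725)
2739^64 ≡ 1971^2 = 3884841 ≡ 891 (mod 4725)
2739^128 ≡ 891^2 = 793881 ≡ 81 (mod 4725)
2739^256 ≡ 81^2 = 6561 ≡ 1836 (mod 4725)
2739^512 ≡ 1836^2 = 3370896 ≡ 1971 (mod 4725)
2739^713 = 2739^512 * 2739^128 * 2739^64 * 2739^8 * 2739^1 ≡ 1971 * 81 * 891 * 81 * 2739 (mod 4725).
Accumulate the product:
1971 * 81 = 159651 ≡ 3726
3726 * 891 = 3319866 ≡ 2916
2916 * 81 = 236196 ≡ 4671
4671 * 2739 = 12793869 ≡ 3294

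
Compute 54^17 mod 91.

By square-and-multiply:
17 in binary is 10001, i.e. 17 = 16 + 1.
54^1 ≡ 54 (mod 91)
54^2 ≡ 54^2 = 2916 ≡ 4 (mod 91)
54^4 ≡ 4^2 = 16 (mod 91)
54^8 ≡ 16^2 = 256 ≡ 74 (mod 91)
54^16 ≡ 74^2 = 5476 ≡ 16 (mod 91)
54^17 = 54^16 × 54^1 ≡ 16 × 54 (mod 91).
16 × 54 = 864 ≡ 45 (mod 91).

45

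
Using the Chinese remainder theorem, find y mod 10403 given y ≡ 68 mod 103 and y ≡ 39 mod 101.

103⁻¹ mod 101: 103×51 ≡ 1 (mod 101), so 103⁻¹ ≡ 51.
y = 68 + 103×((39 − 68)×51 mod 101) = 68 + 103×36 = 3776.

3776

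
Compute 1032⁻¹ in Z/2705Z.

2283

Run the extended Euclidean algorithm:
2705 = 2×1032 + 641
1032 = 1×641 + 391
641 = 1×391 + 250
391 = 1×250 + 141
250 = 1×141 + 109
141 = 1×109 + 32
109 = 3×32 + 13
32 = 2×13 + 6
13 = 2×6 + 1
6 = 6×1 + 0
gcd(1032, 2705) = 1, so the inverse exists.
Bézout: 1 = 161×2705 − 422×1032.
So 1032⁻¹ ≡ −422 ≡ 2283 (mod 2705).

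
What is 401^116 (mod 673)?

116 in binary is 1110100, i.e. 116 = 64 + 32 + 16 + 4.
401^1 ≡ 401 (mod 673)
401^2 ≡ 401^2 = 160801 ≡ 627 (mod 673)
401^4 ≡ 627^2 = 393129 ≡ 97 (mod 673)
401^8 ≡ 97^2 = 9409 ≡ 660 (mod 673)
401^16 ≡ 660^2 = 435600 ≡ 169 (mod 673)
401^32 ≡ 169^2 = 28561 ≡ 295 (mod 673)
401^64 ≡ 295^2 = 87025 ≡ 208 (mod 673)
401^116 = 401^64 * 401^32 * 401^16 * 401^4 ≡ 208 * 295 * 169 * 97 (mod 673).
Accumulate the product:
208 * 295 = 61360 ≡ 117
117 * 169 = 19773 ≡ 256
256 * 97 = 24832 ≡ 604

604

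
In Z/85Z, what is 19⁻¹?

9

85 = 4×19 + 9
19 = 2×9 + 1
9 = 9×1 + 0
gcd(19, 85) = 1, so the inverse exists.
Back-substitute for 1:
1 = 1×19 − 2×9
  = −2×85 + 9×19
So 19⁻¹ ≡ 9 (mod 85).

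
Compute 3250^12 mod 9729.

By square-and-multiply:
3250^1 ≡ 3250 (mod 9729)
3250^2 ≡ 3250^2 = 10562500 ≡ 6535 (mod 9729)
3250^4 ≡ 6535^2 = 42706225 ≡ 5644 (mod 9729)
3250^8 ≡ 5644^2 = 31854736 ≡ 1990 (mod 9729)
3250^12 = 3250^8 × 3250^4 ≡ 1990 × 5644 (mod 9729).
1990 × 5644 = 11231560 ≡ 4294 (mod 9729).

4294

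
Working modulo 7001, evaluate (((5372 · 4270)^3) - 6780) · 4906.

4198

5372 · 4270 = 22938440 ≡ 3164 (mod 7001)
(3164)^3 ≡ 4666 (mod 7001)
4666 - 6780 = -2114 ≡ 4887 (mod 7001)
4887 · 4906 = 23975622 ≡ 4198 (mod 7001)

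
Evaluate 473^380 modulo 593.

367

By square-and-multiply:
380 in binary is 101111100, i.e. 380 = 256 + 64 + 32 + 16 + 8 + 4.
473^1 ≡ 473 (mod 593)
473^2 ≡ 473^2 = 223729 ≡ 168 (mod 593)
473^4 ≡ 168^2 = 28224 ≡ 353 (mod 593)
473^8 ≡ 353^2 = 124609 ≡ 79 (mod 593)
473^16 ≡ 79^2 = 6241 ≡ 311 (mod 593)
473^32 ≡ 311^2 = 96721 ≡ 62 (mod 593)
473^64 ≡ 62^2 = 3844 ≡ 286 (mod 593)
473^128 ≡ 286^2 = 81796 ≡ 555 (mod 593)
473^256 ≡ 555^2 = 308025 ≡ 258 (mod 593)
473^380 = 473^256 * 473^64 * 473^32 * 473^16 * 473^8 * 473^4 ≡ 258 * 286 * 62 * 311 * 79 * 353 (mod 593).
Accumulate the product:
258 * 286 = 73788 ≡ 256
256 * 62 = 15872 ≡ 454
454 * 311 = 141194 ≡ 60
60 * 79 = 4740 ≡ 589
589 * 353 = 207917 ≡ 367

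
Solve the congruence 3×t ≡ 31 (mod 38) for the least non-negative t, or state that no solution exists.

gcd(3, 38) = 1, so a unique solution mod 38 exists.
3⁻¹ ≡ 13 (mod 38).
t ≡ 13×31 ≡ 23 (mod 38).

23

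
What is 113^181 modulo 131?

80

By square-and-multiply:
181 in binary is 10110101, i.e. 181 = 128 + 32 + 16 + 4 + 1.
113^1 ≡ 113 (mod 131)
113^2 ≡ 113^2 = 12769 ≡ 62 (mod 131)
113^4 ≡ 62^2 = 3844 ≡ 45 (mod 131)
113^8 ≡ 45^2 = 2025 ≡ 60 (mod 131)
113^16 ≡ 60^2 = 3600 ≡ 63 (mod 131)
113^32 ≡ 63^2 = 3969 ≡ 39 (mod 131)
113^64 ≡ 39^2 = 1521 ≡ 80 (mod 131)
113^128 ≡ 80^2 = 6400 ≡ 112 (mod 131)
113^181 = 113^128 · 113^32 · 113^16 · 113^4 · 113^1 ≡ 112 · 39 · 63 · 45 · 113 (mod 131).
Accumulate the product:
112 · 39 = 4368 ≡ 45
45 · 63 = 2835 ≡ 84
84 · 45 = 3780 ≡ 112
112 · 113 = 12656 ≡ 80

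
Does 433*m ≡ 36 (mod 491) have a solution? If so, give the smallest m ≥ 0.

338

gcd(433, 491) = 1, so a unique solution mod 491 exists.
433⁻¹ ≡ 364 (mod 491).
m ≡ 364*36 ≡ 338 (mod 491).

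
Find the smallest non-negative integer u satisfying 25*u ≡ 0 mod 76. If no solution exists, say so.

0

gcd(25, 76) = 1, so a unique solution mod 76 exists.
25⁻¹ ≡ 73 (mod 76).
u ≡ 73*0 ≡ 0 (mod 76).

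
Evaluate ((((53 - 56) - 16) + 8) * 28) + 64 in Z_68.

53 - 56 = -3 ≡ 65 (mod 68)
65 - 16 = 49
49 + 8 = 57
57 * 28 = 1596 ≡ 32 (mod 68)
32 + 64 = 96 ≡ 28 (mod 68)

28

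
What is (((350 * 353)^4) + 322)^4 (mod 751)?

296

350 * 353 = 123550 ≡ 386 (mod 751)
(386)^4 ≡ 186 (mod 751)
186 + 322 = 508
(508)^4 ≡ 296 (mod 751)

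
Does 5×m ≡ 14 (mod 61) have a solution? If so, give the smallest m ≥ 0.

15

gcd(5, 61) = 1, so a unique solution mod 61 exists.
5⁻¹ ≡ 49 (mod 61).
m ≡ 49×14 ≡ 15 (mod 61).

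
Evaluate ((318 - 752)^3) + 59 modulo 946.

253

318 - 752 = -434 ≡ 512 (mod 946)
(512)^3 ≡ 194 (mod 946)
194 + 59 = 253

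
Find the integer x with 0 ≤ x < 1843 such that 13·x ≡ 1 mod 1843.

Apply the Euclidean algorithm and back-substitute:
1843 = 141·13 + 10
13 = 1·10 + 3
10 = 3·3 + 1
3 = 3·1 + 0
gcd(13, 1843) = 1, so the inverse exists.
Back-substitute for 1:
1 = 1·10 − 3·3
  = −3·13 + 4·10
  = 4·1843 − 567·13
So 13⁻¹ ≡ −567 ≡ 1276 (mod 1843).

1276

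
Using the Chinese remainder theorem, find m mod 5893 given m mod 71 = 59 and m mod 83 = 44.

1621

71⁻¹ mod 83: 71×76 ≡ 1 (mod 83), so 71⁻¹ ≡ 76.
m = 59 + 71×((44 − 59)×76 mod 83) = 59 + 71×22 = 1621.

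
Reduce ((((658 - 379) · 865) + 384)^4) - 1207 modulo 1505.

658 - 379 = 279
279 · 865 = 241335 ≡ 535 (mod 1505)
535 + 384 = 919
(919)^4 ≡ 821 (mod 1505)
821 - 1207 = -386 ≡ 1119 (mod 1505)

1119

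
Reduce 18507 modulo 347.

116

18507 = 53×347 + 116, so 18507 ≡ 116 (mod 347).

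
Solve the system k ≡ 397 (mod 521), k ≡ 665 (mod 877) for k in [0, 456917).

521⁻¹ mod 877: 521×101 ≡ 1 (mod 877), so 521⁻¹ ≡ 101.
k = 397 + 521×((665 − 397)×101 mod 877) = 397 + 521×758 = 395315.

395315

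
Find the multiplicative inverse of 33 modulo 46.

7

46 = 1*33 + 13
33 = 2*13 + 7
13 = 1*7 + 6
7 = 1*6 + 1
6 = 6*1 + 0
gcd(33, 46) = 1, so the inverse exists.
Back-substitute for 1:
1 = 1*7 − 1*6
  = −1*13 + 2*7
  = 2*33 − 5*13
  = −5*46 + 7*33
So 33⁻¹ ≡ 7 (mod 46).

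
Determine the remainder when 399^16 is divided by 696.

513

399^1 ≡ 399 (mod 696)
399^2 ≡ 399^2 = 159201 ≡ 513 (mod 696)
399^4 ≡ 513^2 = 263169 ≡ 81 (mod 696)
399^8 ≡ 81^2 = 6561 ≡ 297 (mod 696)
399^16 ≡ 297^2 = 88209 ≡ 513 (mod 696)
So 399^16 ≡ 513 (mod 696).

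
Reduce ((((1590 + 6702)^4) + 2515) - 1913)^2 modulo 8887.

1236

1590 + 6702 = 8292
(8292)^4 ≡ 1919 (mod 8887)
1919 + 2515 = 4434
4434 - 1913 = 2521
(2521)^2 ≡ 1236 (mod 8887)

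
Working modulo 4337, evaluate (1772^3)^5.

3767

(1772)^3 ≡ 1586 (mod 4337)
(1586)^5 ≡ 3767 (mod 4337)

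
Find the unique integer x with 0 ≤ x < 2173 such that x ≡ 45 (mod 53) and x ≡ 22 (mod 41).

53⁻¹ mod 41: 53·24 ≡ 1 (mod 41), so 53⁻¹ ≡ 24.
x = 45 + 53·((22 − 45)·24 mod 41) = 45 + 53·22 = 1211.

1211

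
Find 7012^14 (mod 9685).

Compute successive squares:
14 in binary is 1110, i.e. 14 = 8 + 4 + 2.
7012^1 ≡ 7012 (mod 9685)
7012^2 ≡ 7012^2 = 49168144 ≡ 7084 (mod 9685)
7012^4 ≡ 7084^2 = 50183056 ≡ 5071 (mod 9685)
7012^8 ≡ 5071^2 = 25715041 ≡ 1366 (mod 9685)
7012^14 = 7012^8 * 7012^4 * 7012^2 ≡ 1366 * 5071 * 7084 (mod 9685).
Accumulate the product:
1366 * 5071 = 6926986 ≡ 2211
2211 * 7084 = 15662724 ≡ 2079

2079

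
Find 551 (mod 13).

5

551 = 42·13 + 5, so 551 ≡ 5 (mod 13).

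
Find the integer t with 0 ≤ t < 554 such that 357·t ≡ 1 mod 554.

509

Apply the Euclidean algorithm and back-substitute:
554 = 1·357 + 197
357 = 1·197 + 160
197 = 1·160 + 37
160 = 4·37 + 12
37 = 3·12 + 1
12 = 12·1 + 0
gcd(357, 554) = 1, so the inverse exists.
Back-substitute for 1:
1 = 1·37 − 3·12
  = −3·160 + 13·37
  = 13·197 − 16·160
  = −16·357 + 29·197
  = 29·554 − 45·357
So 357⁻¹ ≡ −45 ≡ 509 (mod 554).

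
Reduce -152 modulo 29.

-152 = -6×29 + 22, so -152 ≡ 22 (mod 29).

22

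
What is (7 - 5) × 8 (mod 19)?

7 - 5 = 2
2 × 8 = 16

16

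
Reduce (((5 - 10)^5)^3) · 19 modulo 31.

12

5 - 10 = -5 ≡ 26 (mod 31)
(26)^5 ≡ 6 (mod 31)
(6)^3 ≡ 30 (mod 31)
30 · 19 = 570 ≡ 12 (mod 31)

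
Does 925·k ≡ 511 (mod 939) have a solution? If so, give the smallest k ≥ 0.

gcd(925, 939) = 1, so a unique solution mod 939 exists.
925⁻¹ ≡ 67 (mod 939).
k ≡ 67·511 ≡ 433 (mod 939).

433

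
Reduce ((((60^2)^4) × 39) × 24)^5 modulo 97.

90

(60)^2 ≡ 11 (mod 97)
(11)^4 ≡ 91 (mod 97)
91 × 39 = 3549 ≡ 57 (mod 97)
57 × 24 = 1368 ≡ 10 (mod 97)
(10)^5 ≡ 90 (mod 97)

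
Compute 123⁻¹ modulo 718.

718 = 5·123 + 103
123 = 1·103 + 20
103 = 5·20 + 3
20 = 6·3 + 2
3 = 1·2 + 1
2 = 2·1 + 0
gcd(123, 718) = 1, so the inverse exists.
Bézout: 1 = 43·718 − 251·123.
So 123⁻¹ ≡ −251 ≡ 467 (mod 718).

467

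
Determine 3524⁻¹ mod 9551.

9551 = 2·3524 + 2503
3524 = 1·2503 + 1021
2503 = 2·1021 + 461
1021 = 2·461 + 99
461 = 4·99 + 65
99 = 1·65 + 34
65 = 1·34 + 31
34 = 1·31 + 3
31 = 10·3 + 1
3 = 3·1 + 0
gcd(3524, 9551) = 1, so the inverse exists.
Bézout: 1 = 1139·9551 − 3087·3524.
So 3524⁻¹ ≡ −3087 ≡ 6464 (mod 9551).

6464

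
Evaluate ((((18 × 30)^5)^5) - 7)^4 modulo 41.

18 × 30 = 540 ≡ 7 (mod 41)
(7)^5 ≡ 38 (mod 41)
(38)^5 ≡ 3 (mod 41)
3 - 7 = -4 ≡ 37 (mod 41)
(37)^4 ≡ 10 (mod 41)

10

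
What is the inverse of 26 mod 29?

19

Run the extended Euclidean algorithm:
29 = 1×26 + 3
26 = 8×3 + 2
3 = 1×2 + 1
2 = 2×1 + 0
gcd(26, 29) = 1, so the inverse exists.
Back-substitute for 1:
1 = 1×3 − 1×2
  = −1×26 + 9×3
  = 9×29 − 10×26
So 26⁻¹ ≡ −10 ≡ 19 (mod 29).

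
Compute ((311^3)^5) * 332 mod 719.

605

(311)^3 ≡ 147 (mod 719)
(147)^5 ≡ 697 (mod 719)
697 * 332 = 231404 ≡ 605 (mod 719)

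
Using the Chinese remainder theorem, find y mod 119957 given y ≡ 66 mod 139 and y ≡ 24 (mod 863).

139⁻¹ mod 863: 139·714 ≡ 1 (mod 863), so 139⁻¹ ≡ 714.
y = 66 + 139·((24 − 66)·714 mod 863) = 66 + 139·217 = 30229.
Check: 30229 mod 139 = 66, 30229 mod 863 = 24. ✓

30229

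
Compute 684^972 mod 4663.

684^1 ≡ 684 (mod 4663)
684^2 ≡ 684^2 = 467856 ≡ 1556 (mod 4663)
684^4 ≡ 1556^2 = 2421136 ≡ 1039 (mod 4663)
684^8 ≡ 1039^2 = 1079521 ≡ 2368 (mod 4663)
684^16 ≡ 2368^2 = 5607424 ≡ 2498 (mod 4663)
684^32 ≡ 2498^2 = 6240004 ≡ 910 (mod 4663)
684^64 ≡ 910^2 = 828100 ≡ 2749 (mod 4663)
684^128 ≡ 2749^2 = 7557001 ≡ 2941 (mod 4663)
684^256 ≡ 2941^2 = 8649481 ≡ 4279 (mod 4663)
684^512 ≡ 4279^2 = 18309841 ≡ 2903 (mod 4663)
684^972 = 684^512 · 684^256 · 684^128 · 684^64 · 684^8 · 684^4 ≡ 2903 · 4279 · 2941 · 2749 · 2368 · 1039 (mod 4663).
Accumulate the product:
2903 · 4279 = 12421937 ≡ 4368
4368 · 2941 = 12846288 ≡ 4386
4386 · 2749 = 12057114 ≡ 3259
3259 · 2368 = 7717312 ≡ 47
47 · 1039 = 48833 ≡ 2203

2203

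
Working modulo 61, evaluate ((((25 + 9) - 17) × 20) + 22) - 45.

12

25 + 9 = 34
34 - 17 = 17
17 × 20 = 340 ≡ 35 (mod 61)
35 + 22 = 57
57 - 45 = 12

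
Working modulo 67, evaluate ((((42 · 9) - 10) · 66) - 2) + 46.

11

42 · 9 = 378 ≡ 43 (mod 67)
43 - 10 = 33
33 · 66 = 2178 ≡ 34 (mod 67)
34 - 2 = 32
32 + 46 = 78 ≡ 11 (mod 67)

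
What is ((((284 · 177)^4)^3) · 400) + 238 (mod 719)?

356

284 · 177 = 50268 ≡ 657 (mod 719)
(657)^4 ≡ 167 (mod 719)
(167)^3 ≡ 500 (mod 719)
500 · 400 = 200000 ≡ 118 (mod 719)
118 + 238 = 356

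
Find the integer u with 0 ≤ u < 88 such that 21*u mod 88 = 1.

21

Apply the Euclidean algorithm and back-substitute:
88 = 4·21 + 4
21 = 5·4 + 1
4 = 4·1 + 0
gcd(21, 88) = 1, so the inverse exists.
Back-substitute for 1:
1 = 1·21 − 5·4
  = −5·88 + 21·21
So 21⁻¹ ≡ 21 (mod 88).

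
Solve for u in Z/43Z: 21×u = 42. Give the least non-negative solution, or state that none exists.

2

gcd(21, 43) = 1, so a unique solution mod 43 exists.
21⁻¹ ≡ 41 (mod 43).
u ≡ 41×42 ≡ 2 (mod 43).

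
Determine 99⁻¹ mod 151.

Run the extended Euclidean algorithm:
151 = 1·99 + 52
99 = 1·52 + 47
52 = 1·47 + 5
47 = 9·5 + 2
5 = 2·2 + 1
2 = 2·1 + 0
gcd(99, 151) = 1, so the inverse exists.
Back-substitute for 1:
1 = 1·5 − 2·2
  = −2·47 + 19·5
  = 19·52 − 21·47
  = −21·99 + 40·52
  = 40·151 − 61·99
So 99⁻¹ ≡ −61 ≡ 90 (mod 151).

90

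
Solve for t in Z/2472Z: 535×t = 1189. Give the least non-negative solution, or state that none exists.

1795

gcd(535, 2472) = 1, so a unique solution mod 2472 exists.
535⁻¹ ≡ 1303 (mod 2472).
t ≡ 1303×1189 ≡ 1795 (mod 2472).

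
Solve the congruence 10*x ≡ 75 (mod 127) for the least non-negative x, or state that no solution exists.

71

gcd(10, 127) = 1, so a unique solution mod 127 exists.
10⁻¹ ≡ 89 (mod 127).
x ≡ 89*75 ≡ 71 (mod 127).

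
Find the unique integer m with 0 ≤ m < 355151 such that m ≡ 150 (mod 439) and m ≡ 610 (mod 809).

439⁻¹ mod 809: 439*129 ≡ 1 (mod 809), so 439⁻¹ ≡ 129.
m = 150 + 439*((610 − 150)*129 mod 809) = 150 + 439*283 = 124387.

124387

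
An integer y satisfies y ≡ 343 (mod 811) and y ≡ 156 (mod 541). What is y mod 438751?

303657

811⁻¹ mod 541: 811*539 ≡ 1 (mod 541), so 811⁻¹ ≡ 539.
y = 343 + 811*((156 − 343)*539 mod 541) = 343 + 811*374 = 303657.
Check: 303657 mod 811 = 343, 303657 mod 541 = 156. ✓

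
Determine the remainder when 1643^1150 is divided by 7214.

1150 in binary is 10001111110, i.e. 1150 = 1024 + 64 + 32 + 16 + 8 + 4 + 2.
1643^1 ≡ 1643 (mod 7214)
1643^2 ≡ 1643^2 = 2699449 ≡ 1413 (mod 7214)
1643^4 ≡ 1413^2 = 1996569 ≡ 5505 (mod 7214)
1643^8 ≡ 5505^2 = 30305025 ≡ 6225 (mod 7214)
1643^16 ≡ 6225^2 = 38750625 ≡ 4231 (mod 7214)
1643^32 ≡ 4231^2 = 17901361 ≡ 3427 (mod 7214)
1643^64 ≡ 3427^2 = 11744329 ≡ 7151 (mod 7214)
1643^128 ≡ 7151^2 = 51136801 ≡ 3969 (mod 7214)
1643^256 ≡ 3969^2 = 15752961 ≡ 4799 (mod 7214)
1643^512 ≡ 4799^2 = 23030401 ≡ 3313 (mod 7214)
1643^1024 ≡ 3313^2 = 10975969 ≡ 3475 (mod 7214)
1643^1150 = 1643^1024 × 1643^64 × 1643^32 × 1643^16 × 1643^8 × 1643^4 × 1643^2 ≡ 3475 × 7151 × 3427 × 4231 × 6225 × 5505 × 1413 (mod 7214).
Accumulate the product:
3475 × 7151 = 24849725 ≡ 4709
4709 × 3427 = 16137743 ≡ 25
25 × 4231 = 105775 ≡ 4779
4779 × 6225 = 29749275 ≡ 5953
5953 × 5505 = 32771265 ≡ 5277
5277 × 1413 = 7456401 ≡ 4339

4339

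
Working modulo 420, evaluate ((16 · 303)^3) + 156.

108

16 · 303 = 4848 ≡ 228 (mod 420)
(228)^3 ≡ 372 (mod 420)
372 + 156 = 528 ≡ 108 (mod 420)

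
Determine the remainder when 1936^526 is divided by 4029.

1747

1936^1 ≡ 1936 (mod 4029)
1936^2 ≡ 1936^2 = 3748096 ≡ 1126 (mod 4029)
1936^4 ≡ 1126^2 = 1267876 ≡ 2770 (mod 4029)
1936^8 ≡ 2770^2 = 7672900 ≡ 1684 (mod 4029)
1936^16 ≡ 1684^2 = 2835856 ≡ 3469 (mod 4029)
1936^32 ≡ 3469^2 = 12033961 ≡ 3367 (mod 4029)
1936^64 ≡ 3367^2 = 11336689 ≡ 3112 (mod 4029)
1936^128 ≡ 3112^2 = 9684544 ≡ 2857 (mod 4029)
1936^256 ≡ 2857^2 = 8162449 ≡ 3724 (mod 4029)
1936^512 ≡ 3724^2 = 13868176 ≡ 358 (mod 4029)
1936^526 = 1936^512 * 1936^8 * 1936^4 * 1936^2 ≡ 358 * 1684 * 2770 * 1126 (mod 4029).
Accumulate the product:
358 * 1684 = 602872 ≡ 2551
2551 * 2770 = 7066270 ≡ 3433
3433 * 1126 = 3865558 ≡ 1747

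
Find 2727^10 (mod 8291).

10 in binary is 1010, i.e. 10 = 8 + 2.
2727^1 ≡ 2727 (mod 8291)
2727^2 ≡ 2727^2 = 7436529 ≡ 7793 (mod 8291)
2727^4 ≡ 7793^2 = 60730849 ≡ 7565 (mod 8291)
2727^8 ≡ 7565^2 = 57229225 ≡ 4743 (mod 8291)
2727^10 = 2727^8 · 2727^2 ≡ 4743 · 7793 (mod 8291).
4743 · 7793 = 36962199 ≡ 921 (mod 8291).

921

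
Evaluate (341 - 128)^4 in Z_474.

341 - 128 = 213
(213)^4 ≡ 213 (mod 474)

213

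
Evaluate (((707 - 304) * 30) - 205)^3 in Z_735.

707 - 304 = 403
403 * 30 = 12090 ≡ 330 (mod 735)
330 - 205 = 125
(125)^3 ≡ 230 (mod 735)

230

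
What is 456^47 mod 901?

Compute successive squares:
47 in binary is 101111, i.e. 47 = 32 + 8 + 4 + 2 + 1.
456^1 ≡ 456 (mod 901)
456^2 ≡ 456^2 = 207936 ≡ 706 (mod 901)
456^4 ≡ 706^2 = 498436 ≡ 183 (mod 901)
456^8 ≡ 183^2 = 33489 ≡ 152 (mod 901)
456^16 ≡ 152^2 = 23104 ≡ 579 (mod 901)
456^32 ≡ 579^2 = 335241 ≡ 69 (mod 901)
456^47 = 456^32 · 456^8 · 456^4 · 456^2 · 456^1 ≡ 69 · 152 · 183 · 706 · 456 (mod 901).
Accumulate the product:
69 · 152 = 10488 ≡ 577
577 · 183 = 105591 ≡ 174
174 · 706 = 122844 ≡ 308
308 · 456 = 140448 ≡ 793

793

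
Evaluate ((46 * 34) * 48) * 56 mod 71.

46 * 34 = 1564 ≡ 2 (mod 71)
2 * 48 = 96 ≡ 25 (mod 71)
25 * 56 = 1400 ≡ 51 (mod 71)

51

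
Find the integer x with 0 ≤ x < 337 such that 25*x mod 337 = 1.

27

Apply the Euclidean algorithm and back-substitute:
337 = 13*25 + 12
25 = 2*12 + 1
12 = 12*1 + 0
gcd(25, 337) = 1, so the inverse exists.
Back-substitute for 1:
1 = 1*25 − 2*12
  = −2*337 + 27*25
So 25⁻¹ ≡ 27 (mod 337).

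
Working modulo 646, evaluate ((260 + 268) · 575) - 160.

466

260 + 268 = 528
528 · 575 = 303600 ≡ 626 (mod 646)
626 - 160 = 466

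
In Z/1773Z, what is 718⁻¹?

121

1773 = 2·718 + 337
718 = 2·337 + 44
337 = 7·44 + 29
44 = 1·29 + 15
29 = 1·15 + 14
15 = 1·14 + 1
14 = 14·1 + 0
gcd(718, 1773) = 1, so the inverse exists.
Bézout: 1 = −49·1773 + 121·718.
So 718⁻¹ ≡ 121 (mod 1773).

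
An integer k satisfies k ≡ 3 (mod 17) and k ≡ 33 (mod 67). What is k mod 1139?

17⁻¹ mod 67: 17·4 ≡ 1 (mod 67), so 17⁻¹ ≡ 4.
k = 3 + 17·((33 − 3)·4 mod 67) = 3 + 17·53 = 904.
Check: 904 mod 17 = 3, 904 mod 67 = 33. ✓

904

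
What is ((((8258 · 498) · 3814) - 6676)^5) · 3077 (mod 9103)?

8258 · 498 = 4112484 ≡ 7031 (mod 9103)
7031 · 3814 = 26816234 ≡ 7899 (mod 9103)
7899 - 6676 = 1223
(1223)^5 ≡ 7382 (mod 9103)
7382 · 3077 = 22714414 ≡ 2429 (mod 9103)

2429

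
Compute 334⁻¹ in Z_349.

93

349 = 1×334 + 15
334 = 22×15 + 4
15 = 3×4 + 3
4 = 1×3 + 1
3 = 3×1 + 0
gcd(334, 349) = 1, so the inverse exists.
Bézout: 1 = −89×349 + 93×334.
So 334⁻¹ ≡ 93 (mod 349).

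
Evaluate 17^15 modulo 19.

15 in binary is 1111, i.e. 15 = 8 + 4 + 2 + 1.
17^1 ≡ 17 (mod 19)
17^2 ≡ 17^2 = 289 ≡ 4 (mod 19)
17^4 ≡ 4^2 = 16 (mod 19)
17^8 ≡ 16^2 = 256 ≡ 9 (mod 19)
17^15 = 17^8 · 17^4 · 17^2 · 17^1 ≡ 9 · 16 · 4 · 17 (mod 19).
Accumulate the product:
9 · 16 = 144 ≡ 11
11 · 4 = 44 ≡ 6
6 · 17 = 102 ≡ 7

7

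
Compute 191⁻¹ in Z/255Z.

255 = 1×191 + 64
191 = 2×64 + 63
64 = 1×63 + 1
63 = 63×1 + 0
gcd(191, 255) = 1, so the inverse exists.
Bézout: 1 = 3×255 − 4×191.
So 191⁻¹ ≡ −4 ≡ 251 (mod 255).

251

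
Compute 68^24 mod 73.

8

Compute successive squares:
24 in binary is 11000, i.e. 24 = 16 + 8.
68^1 ≡ 68 (mod 73)
68^2 ≡ 68^2 = 4624 ≡ 25 (mod 73)
68^4 ≡ 25^2 = 625 ≡ 41 (mod 73)
68^8 ≡ 41^2 = 1681 ≡ 2 (mod 73)
68^16 ≡ 2^2 = 4 (mod 73)
68^24 = 68^16 * 68^8 ≡ 4 * 2 (mod 73).
4 * 2 = 8 ≡ 8 (mod 73).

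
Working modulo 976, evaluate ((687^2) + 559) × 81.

928

(687)^2 ≡ 561 (mod 976)
561 + 559 = 1120 ≡ 144 (mod 976)
144 × 81 = 11664 ≡ 928 (mod 976)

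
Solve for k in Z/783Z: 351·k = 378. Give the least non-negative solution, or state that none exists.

10

gcd(351, 783) = 27, and 27 | 378, so solutions exist.
Divide through by 27: 13·k mod 29 = 14.
13⁻¹ ≡ 9 (mod 29).
k ≡ 9·14 ≡ 10 (mod 29).
The smallest non-negative solution is k = 10.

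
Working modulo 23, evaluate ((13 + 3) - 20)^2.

16

13 + 3 = 16
16 - 20 = -4 ≡ 19 (mod 23)
(19)^2 ≡ 16 (mod 23)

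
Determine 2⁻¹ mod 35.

18

Run the extended Euclidean algorithm:
35 = 17·2 + 1
2 = 2·1 + 0
gcd(2, 35) = 1, so the inverse exists.
Bézout: 1 = 1·35 − 17·2.
So 2⁻¹ ≡ −17 ≡ 18 (mod 35).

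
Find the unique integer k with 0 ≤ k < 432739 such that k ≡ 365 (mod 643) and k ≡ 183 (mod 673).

643⁻¹ mod 673: 643*157 ≡ 1 (mod 673), so 643⁻¹ ≡ 157.
k = 365 + 643*((183 − 365)*157 mod 673) = 365 + 643*365 = 235060.

235060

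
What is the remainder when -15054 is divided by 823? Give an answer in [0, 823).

-15054 = -19·823 + 583, so -15054 ≡ 583 (mod 823).

583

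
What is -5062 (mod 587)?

-5062 = -9*587 + 221, so -5062 ≡ 221 (mod 587).

221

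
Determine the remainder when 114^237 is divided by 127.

By square-and-multiply:
237 in binary is 11101101, i.e. 237 = 128 + 64 + 32 + 8 + 4 + 1.
114^1 ≡ 114 (mod 127)
114^2 ≡ 114^2 = 12996 ≡ 42 (mod 127)
114^4 ≡ 42^2 = 1764 ≡ 113 (mod 127)
114^8 ≡ 113^2 = 12769 ≡ 69 (mod 127)
114^16 ≡ 69^2 = 4761 ≡ 62 (mod 127)
114^32 ≡ 62^2 = 3844 ≡ 34 (mod 127)
114^64 ≡ 34^2 = 1156 ≡ 13 (mod 127)
114^128 ≡ 13^2 = 169 ≡ 42 (mod 127)
114^237 = 114^128 × 114^64 × 114^32 × 114^8 × 114^4 × 114^1 ≡ 42 × 13 × 34 × 69 × 113 × 114 (mod 127).
Accumulate the product:
42 × 13 = 546 ≡ 38
38 × 34 = 1292 ≡ 22
22 × 69 = 1518 ≡ 121
121 × 113 = 13673 ≡ 84
84 × 114 = 9576 ≡ 51

51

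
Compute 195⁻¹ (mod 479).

479 = 2*195 + 89
195 = 2*89 + 17
89 = 5*17 + 4
17 = 4*4 + 1
4 = 4*1 + 0
gcd(195, 479) = 1, so the inverse exists.
Bézout: 1 = −46*479 + 113*195.
So 195⁻¹ ≡ 113 (mod 479).

113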